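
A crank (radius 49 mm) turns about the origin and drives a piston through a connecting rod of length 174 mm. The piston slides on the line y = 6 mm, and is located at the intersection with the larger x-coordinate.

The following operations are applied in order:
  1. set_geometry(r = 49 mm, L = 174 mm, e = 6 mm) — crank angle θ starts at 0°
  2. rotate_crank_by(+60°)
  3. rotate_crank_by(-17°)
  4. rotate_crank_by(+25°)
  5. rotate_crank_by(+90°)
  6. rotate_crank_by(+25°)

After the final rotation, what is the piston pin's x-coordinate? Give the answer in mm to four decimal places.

124.8562

set_geometry: r = 49 mm, L = 174 mm, e = 6 mm; θ ← 0°
rotate_crank_by(+60°): θ ← 0° +60° = 60°
rotate_crank_by(-17°): θ ← 60° -17° = 43°
rotate_crank_by(+25°): θ ← 43° +25° = 68°
rotate_crank_by(+90°): θ ← 68° +90° = 158°
rotate_crank_by(+25°): θ ← 158° +25° = 183°
crank pin P = (r cos θ, r sin θ) = (-48.932847, -2.564462)
h = r sin θ − e = -2.564462 − 6 = -8.564462
x = r cos θ + √(L² − h²) = -48.932847 + √(30276.0 − 73.3500) = -48.932847 + 173.789096 = 124.856249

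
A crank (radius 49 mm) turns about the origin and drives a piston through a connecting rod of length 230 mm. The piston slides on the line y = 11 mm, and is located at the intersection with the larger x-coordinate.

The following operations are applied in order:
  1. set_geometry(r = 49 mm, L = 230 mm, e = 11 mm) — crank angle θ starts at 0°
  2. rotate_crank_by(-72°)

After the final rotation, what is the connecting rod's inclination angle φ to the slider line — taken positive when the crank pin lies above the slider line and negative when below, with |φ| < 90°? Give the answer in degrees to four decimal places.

-14.5037

set_geometry: r = 49 mm, L = 230 mm, e = 11 mm; θ ← 0°
rotate_crank_by(-72°): θ ← 0° -72° = -72°
crank pin P = (r cos θ, r sin θ) = (15.141833, -46.601769)
h = r sin θ − e = -46.601769 − 11 = -57.601769
sin φ = h / L = -57.601769 / 230 = -0.25044248
φ = arcsin(-0.25044248) = -14.503697°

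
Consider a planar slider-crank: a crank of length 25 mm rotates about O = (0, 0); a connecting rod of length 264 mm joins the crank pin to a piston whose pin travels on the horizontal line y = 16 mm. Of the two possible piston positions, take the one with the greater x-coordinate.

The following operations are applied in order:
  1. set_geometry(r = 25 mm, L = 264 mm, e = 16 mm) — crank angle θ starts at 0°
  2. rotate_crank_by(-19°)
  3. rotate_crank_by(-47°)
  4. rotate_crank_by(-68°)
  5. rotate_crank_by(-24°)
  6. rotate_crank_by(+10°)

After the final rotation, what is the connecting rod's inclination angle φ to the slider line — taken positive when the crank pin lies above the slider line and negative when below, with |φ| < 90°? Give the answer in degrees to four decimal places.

-6.3607

set_geometry: r = 25 mm, L = 264 mm, e = 16 mm; θ ← 0°
rotate_crank_by(-19°): θ ← 0° -19° = -19°
rotate_crank_by(-47°): θ ← -19° -47° = -66°
rotate_crank_by(-68°): θ ← -66° -68° = -134°
rotate_crank_by(-24°): θ ← -134° -24° = -158°
rotate_crank_by(+10°): θ ← -158° +10° = -148°
crank pin P = (r cos θ, r sin θ) = (-21.201202, -13.247982)
h = r sin θ − e = -13.247982 − 16 = -29.247982
sin φ = h / L = -29.247982 / 264 = -0.11078781
φ = arcsin(-0.11078781) = -6.360731°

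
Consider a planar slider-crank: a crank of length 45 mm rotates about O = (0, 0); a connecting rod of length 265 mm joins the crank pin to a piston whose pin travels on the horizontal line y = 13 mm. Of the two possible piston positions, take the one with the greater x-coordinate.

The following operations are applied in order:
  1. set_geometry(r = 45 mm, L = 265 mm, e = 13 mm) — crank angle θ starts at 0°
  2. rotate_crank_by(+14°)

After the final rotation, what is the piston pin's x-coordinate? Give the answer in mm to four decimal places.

308.6549

set_geometry: r = 45 mm, L = 265 mm, e = 13 mm; θ ← 0°
rotate_crank_by(+14°): θ ← 0° +14° = 14°
crank pin P = (r cos θ, r sin θ) = (43.663308, 10.886485)
h = r sin θ − e = 10.886485 − 13 = -2.113515
x = r cos θ + √(L² − h²) = 43.663308 + √(70225.0 − 4.4669) = 43.663308 + 264.991572 = 308.654879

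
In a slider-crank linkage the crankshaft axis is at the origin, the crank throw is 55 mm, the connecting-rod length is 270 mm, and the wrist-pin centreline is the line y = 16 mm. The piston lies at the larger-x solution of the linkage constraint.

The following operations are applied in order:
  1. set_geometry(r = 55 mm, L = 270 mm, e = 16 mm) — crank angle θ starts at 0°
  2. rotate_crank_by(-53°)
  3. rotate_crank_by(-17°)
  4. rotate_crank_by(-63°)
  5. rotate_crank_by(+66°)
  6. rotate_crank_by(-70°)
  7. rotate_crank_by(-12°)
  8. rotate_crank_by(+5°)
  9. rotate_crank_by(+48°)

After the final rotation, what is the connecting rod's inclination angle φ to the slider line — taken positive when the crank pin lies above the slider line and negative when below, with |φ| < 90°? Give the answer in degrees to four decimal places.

-15.1797

set_geometry: r = 55 mm, L = 270 mm, e = 16 mm; θ ← 0°
rotate_crank_by(-53°): θ ← 0° -53° = -53°
rotate_crank_by(-17°): θ ← -53° -17° = -70°
rotate_crank_by(-63°): θ ← -70° -63° = -133°
rotate_crank_by(+66°): θ ← -133° +66° = -67°
rotate_crank_by(-70°): θ ← -67° -70° = -137°
rotate_crank_by(-12°): θ ← -137° -12° = -149°
rotate_crank_by(+5°): θ ← -149° +5° = -144°
rotate_crank_by(+48°): θ ← -144° +48° = -96°
crank pin P = (r cos θ, r sin θ) = (-5.749065, -54.698704)
h = r sin θ − e = -54.698704 − 16 = -70.698704
sin φ = h / L = -70.698704 / 270 = -0.26184705
φ = arcsin(-0.26184705) = -15.179688°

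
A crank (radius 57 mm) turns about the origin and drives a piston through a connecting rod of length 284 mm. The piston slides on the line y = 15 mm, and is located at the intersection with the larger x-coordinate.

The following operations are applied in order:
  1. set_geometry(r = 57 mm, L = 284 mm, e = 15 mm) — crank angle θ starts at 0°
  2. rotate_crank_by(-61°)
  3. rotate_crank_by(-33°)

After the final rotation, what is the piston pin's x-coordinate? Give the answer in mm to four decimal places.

270.7819

set_geometry: r = 57 mm, L = 284 mm, e = 15 mm; θ ← 0°
rotate_crank_by(-61°): θ ← 0° -61° = -61°
rotate_crank_by(-33°): θ ← -61° -33° = -94°
crank pin P = (r cos θ, r sin θ) = (-3.976119, -56.861151)
h = r sin θ − e = -56.861151 − 15 = -71.861151
x = r cos θ + √(L² − h²) = -3.976119 + √(80656.0 − 5164.0250) = -3.976119 + 274.758030 = 270.781911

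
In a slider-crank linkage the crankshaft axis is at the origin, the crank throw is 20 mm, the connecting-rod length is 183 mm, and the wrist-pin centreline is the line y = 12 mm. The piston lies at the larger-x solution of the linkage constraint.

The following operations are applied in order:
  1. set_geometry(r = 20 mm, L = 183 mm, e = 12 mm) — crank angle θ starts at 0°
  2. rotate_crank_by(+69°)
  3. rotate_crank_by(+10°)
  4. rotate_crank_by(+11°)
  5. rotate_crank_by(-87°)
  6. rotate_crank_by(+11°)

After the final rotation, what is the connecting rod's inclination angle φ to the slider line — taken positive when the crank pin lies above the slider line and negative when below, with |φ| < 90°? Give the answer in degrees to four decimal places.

set_geometry: r = 20 mm, L = 183 mm, e = 12 mm; θ ← 0°
rotate_crank_by(+69°): θ ← 0° +69° = 69°
rotate_crank_by(+10°): θ ← 69° +10° = 79°
rotate_crank_by(+11°): θ ← 79° +11° = 90°
rotate_crank_by(-87°): θ ← 90° -87° = 3°
rotate_crank_by(+11°): θ ← 3° +11° = 14°
crank pin P = (r cos θ, r sin θ) = (19.405915, 4.838438)
h = r sin θ − e = 4.838438 − 12 = -7.161562
sin φ = h / L = -7.161562 / 183 = -0.03913422
φ = arcsin(-0.03913422) = -2.242798°

-2.2428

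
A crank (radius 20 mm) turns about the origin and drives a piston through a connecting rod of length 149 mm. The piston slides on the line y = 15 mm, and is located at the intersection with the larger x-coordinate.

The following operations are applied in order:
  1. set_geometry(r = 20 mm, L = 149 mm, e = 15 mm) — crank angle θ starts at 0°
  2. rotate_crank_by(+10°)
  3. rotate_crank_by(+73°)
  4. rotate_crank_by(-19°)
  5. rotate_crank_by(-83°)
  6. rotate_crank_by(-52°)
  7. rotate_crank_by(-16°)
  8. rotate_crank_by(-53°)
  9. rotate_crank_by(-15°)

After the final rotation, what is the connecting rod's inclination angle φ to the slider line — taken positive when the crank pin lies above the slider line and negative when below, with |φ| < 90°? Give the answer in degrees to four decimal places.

-9.0559

set_geometry: r = 20 mm, L = 149 mm, e = 15 mm; θ ← 0°
rotate_crank_by(+10°): θ ← 0° +10° = 10°
rotate_crank_by(+73°): θ ← 10° +73° = 83°
rotate_crank_by(-19°): θ ← 83° -19° = 64°
rotate_crank_by(-83°): θ ← 64° -83° = -19°
rotate_crank_by(-52°): θ ← -19° -52° = -71°
rotate_crank_by(-16°): θ ← -71° -16° = -87°
rotate_crank_by(-53°): θ ← -87° -53° = -140°
rotate_crank_by(-15°): θ ← -140° -15° = -155°
crank pin P = (r cos θ, r sin θ) = (-18.126156, -8.452365)
h = r sin θ − e = -8.452365 − 15 = -23.452365
sin φ = h / L = -23.452365 / 149 = -0.15739842
φ = arcsin(-0.15739842) = -9.055924°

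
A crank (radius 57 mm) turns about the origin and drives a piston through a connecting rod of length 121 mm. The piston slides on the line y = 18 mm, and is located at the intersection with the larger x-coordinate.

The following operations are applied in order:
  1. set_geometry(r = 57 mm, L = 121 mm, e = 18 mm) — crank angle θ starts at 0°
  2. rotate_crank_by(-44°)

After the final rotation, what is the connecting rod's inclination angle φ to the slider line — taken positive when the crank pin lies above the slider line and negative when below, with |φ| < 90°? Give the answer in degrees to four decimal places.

-28.4242

set_geometry: r = 57 mm, L = 121 mm, e = 18 mm; θ ← 0°
rotate_crank_by(-44°): θ ← 0° -44° = -44°
crank pin P = (r cos θ, r sin θ) = (41.002369, -39.595527)
h = r sin θ − e = -39.595527 − 18 = -57.595527
sin φ = h / L = -57.595527 / 121 = -0.47599609
φ = arcsin(-0.47599609) = -28.424225°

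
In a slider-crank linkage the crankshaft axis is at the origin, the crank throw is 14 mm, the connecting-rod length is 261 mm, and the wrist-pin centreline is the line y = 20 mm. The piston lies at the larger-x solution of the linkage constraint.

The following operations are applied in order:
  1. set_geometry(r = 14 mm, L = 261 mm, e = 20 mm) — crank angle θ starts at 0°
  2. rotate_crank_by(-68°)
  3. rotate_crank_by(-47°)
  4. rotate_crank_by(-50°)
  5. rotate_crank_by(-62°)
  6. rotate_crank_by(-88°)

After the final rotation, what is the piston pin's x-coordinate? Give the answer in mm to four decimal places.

270.7040

set_geometry: r = 14 mm, L = 261 mm, e = 20 mm; θ ← 0°
rotate_crank_by(-68°): θ ← 0° -68° = -68°
rotate_crank_by(-47°): θ ← -68° -47° = -115°
rotate_crank_by(-50°): θ ← -115° -50° = -165°
rotate_crank_by(-62°): θ ← -165° -62° = -227°
rotate_crank_by(-88°): θ ← -227° -88° = -315°
crank pin P = (r cos θ, r sin θ) = (9.899495, 9.899495)
h = r sin θ − e = 9.899495 − 20 = -10.100505
x = r cos θ + √(L² − h²) = 9.899495 + √(68121.0 − 102.0202) = 9.899495 + 260.804486 = 270.703981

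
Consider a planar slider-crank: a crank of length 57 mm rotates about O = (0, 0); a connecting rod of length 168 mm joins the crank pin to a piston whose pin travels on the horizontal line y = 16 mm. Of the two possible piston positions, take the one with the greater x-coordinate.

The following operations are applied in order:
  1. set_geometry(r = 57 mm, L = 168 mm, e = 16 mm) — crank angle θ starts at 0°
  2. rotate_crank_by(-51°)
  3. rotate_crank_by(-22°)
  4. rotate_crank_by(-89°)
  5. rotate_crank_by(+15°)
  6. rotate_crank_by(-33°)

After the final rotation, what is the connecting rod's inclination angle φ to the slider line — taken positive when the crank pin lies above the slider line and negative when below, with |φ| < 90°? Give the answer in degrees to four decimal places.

-5.4650

set_geometry: r = 57 mm, L = 168 mm, e = 16 mm; θ ← 0°
rotate_crank_by(-51°): θ ← 0° -51° = -51°
rotate_crank_by(-22°): θ ← -51° -22° = -73°
rotate_crank_by(-89°): θ ← -73° -89° = -162°
rotate_crank_by(+15°): θ ← -162° +15° = -147°
rotate_crank_by(-33°): θ ← -147° -33° = -180°
crank pin P = (r cos θ, r sin θ) = (-57.000000, -0.000000)
h = r sin θ − e = -0.000000 − 16 = -16.000000
sin φ = h / L = -16.000000 / 168 = -0.09523810
φ = arcsin(-0.09523810) = -5.465024°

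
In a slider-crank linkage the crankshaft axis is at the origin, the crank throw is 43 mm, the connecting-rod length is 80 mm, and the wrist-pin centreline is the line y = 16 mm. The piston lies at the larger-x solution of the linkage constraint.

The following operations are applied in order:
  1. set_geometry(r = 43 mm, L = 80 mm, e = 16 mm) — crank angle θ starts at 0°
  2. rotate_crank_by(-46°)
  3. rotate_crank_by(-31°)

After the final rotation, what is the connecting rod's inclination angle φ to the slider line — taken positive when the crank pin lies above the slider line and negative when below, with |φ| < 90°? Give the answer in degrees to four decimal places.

-46.3628

set_geometry: r = 43 mm, L = 80 mm, e = 16 mm; θ ← 0°
rotate_crank_by(-46°): θ ← 0° -46° = -46°
rotate_crank_by(-31°): θ ← -46° -31° = -77°
crank pin P = (r cos θ, r sin θ) = (9.672895, -41.897913)
h = r sin θ − e = -41.897913 − 16 = -57.897913
sin φ = h / L = -57.897913 / 80 = -0.72372391
φ = arcsin(-0.72372391) = -46.362795°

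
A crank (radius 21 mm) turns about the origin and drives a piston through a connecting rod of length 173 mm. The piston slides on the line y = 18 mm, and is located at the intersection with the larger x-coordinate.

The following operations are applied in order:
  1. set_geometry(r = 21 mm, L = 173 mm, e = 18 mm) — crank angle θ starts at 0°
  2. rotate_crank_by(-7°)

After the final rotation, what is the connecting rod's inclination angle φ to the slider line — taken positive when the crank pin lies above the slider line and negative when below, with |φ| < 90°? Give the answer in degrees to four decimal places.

set_geometry: r = 21 mm, L = 173 mm, e = 18 mm; θ ← 0°
rotate_crank_by(-7°): θ ← 0° -7° = -7°
crank pin P = (r cos θ, r sin θ) = (20.843469, -2.559256)
h = r sin θ − e = -2.559256 − 18 = -20.559256
sin φ = h / L = -20.559256 / 173 = -0.11883963
φ = arcsin(-0.11883963) = -6.825139°

-6.8251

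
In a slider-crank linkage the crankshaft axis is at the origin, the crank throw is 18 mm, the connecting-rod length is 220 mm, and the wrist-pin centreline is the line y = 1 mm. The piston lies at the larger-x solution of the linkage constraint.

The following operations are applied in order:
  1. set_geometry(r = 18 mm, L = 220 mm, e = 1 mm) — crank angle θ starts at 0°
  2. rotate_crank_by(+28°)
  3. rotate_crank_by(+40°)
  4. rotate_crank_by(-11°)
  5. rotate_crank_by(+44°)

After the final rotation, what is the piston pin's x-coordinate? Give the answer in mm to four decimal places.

215.9330

set_geometry: r = 18 mm, L = 220 mm, e = 1 mm; θ ← 0°
rotate_crank_by(+28°): θ ← 0° +28° = 28°
rotate_crank_by(+40°): θ ← 28° +40° = 68°
rotate_crank_by(-11°): θ ← 68° -11° = 57°
rotate_crank_by(+44°): θ ← 57° +44° = 101°
crank pin P = (r cos θ, r sin θ) = (-3.434562, 17.669289)
h = r sin θ − e = 17.669289 − 1 = 16.669289
x = r cos θ + √(L² − h²) = -3.434562 + √(48400.0 − 277.8652) = -3.434562 + 219.367579 = 215.933017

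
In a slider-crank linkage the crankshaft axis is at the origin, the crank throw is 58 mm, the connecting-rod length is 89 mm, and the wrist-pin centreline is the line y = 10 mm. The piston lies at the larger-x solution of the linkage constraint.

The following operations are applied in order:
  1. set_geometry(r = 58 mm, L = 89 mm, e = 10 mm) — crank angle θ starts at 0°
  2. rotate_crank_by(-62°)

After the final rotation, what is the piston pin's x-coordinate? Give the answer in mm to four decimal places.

91.8375

set_geometry: r = 58 mm, L = 89 mm, e = 10 mm; θ ← 0°
rotate_crank_by(-62°): θ ← 0° -62° = -62°
crank pin P = (r cos θ, r sin θ) = (27.229351, -51.210960)
h = r sin θ − e = -51.210960 − 10 = -61.210960
x = r cos θ + √(L² − h²) = 27.229351 + √(7921.0 − 3746.7817) = 27.229351 + 64.608191 = 91.837542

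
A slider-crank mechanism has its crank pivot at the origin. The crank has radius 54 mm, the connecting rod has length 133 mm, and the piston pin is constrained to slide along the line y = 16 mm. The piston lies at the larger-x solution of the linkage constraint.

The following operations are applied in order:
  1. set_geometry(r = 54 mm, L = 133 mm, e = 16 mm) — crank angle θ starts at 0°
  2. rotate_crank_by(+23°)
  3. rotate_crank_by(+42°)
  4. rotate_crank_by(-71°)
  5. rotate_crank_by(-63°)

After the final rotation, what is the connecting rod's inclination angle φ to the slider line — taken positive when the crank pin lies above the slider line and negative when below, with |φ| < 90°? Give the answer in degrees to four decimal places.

set_geometry: r = 54 mm, L = 133 mm, e = 16 mm; θ ← 0°
rotate_crank_by(+23°): θ ← 0° +23° = 23°
rotate_crank_by(+42°): θ ← 23° +42° = 65°
rotate_crank_by(-71°): θ ← 65° -71° = -6°
rotate_crank_by(-63°): θ ← -6° -63° = -69°
crank pin P = (r cos θ, r sin θ) = (19.351869, -50.413343)
h = r sin θ − e = -50.413343 − 16 = -66.413343
sin φ = h / L = -66.413343 / 133 = -0.49934844
φ = arcsin(-0.49934844) = -29.956903°

-29.9569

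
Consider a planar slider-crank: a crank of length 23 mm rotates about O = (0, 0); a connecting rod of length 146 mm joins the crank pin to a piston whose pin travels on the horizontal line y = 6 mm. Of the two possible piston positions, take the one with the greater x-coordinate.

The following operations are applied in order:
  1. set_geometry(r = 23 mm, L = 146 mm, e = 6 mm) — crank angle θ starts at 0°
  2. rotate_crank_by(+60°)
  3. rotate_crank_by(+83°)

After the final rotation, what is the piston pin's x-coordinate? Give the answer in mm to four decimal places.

127.4206

set_geometry: r = 23 mm, L = 146 mm, e = 6 mm; θ ← 0°
rotate_crank_by(+60°): θ ← 0° +60° = 60°
rotate_crank_by(+83°): θ ← 60° +83° = 143°
crank pin P = (r cos θ, r sin θ) = (-18.368617, 13.841746)
h = r sin θ − e = 13.841746 − 6 = 7.841746
x = r cos θ + √(L² − h²) = -18.368617 + √(21316.0 − 61.4930) = -18.368617 + 145.789256 = 127.420639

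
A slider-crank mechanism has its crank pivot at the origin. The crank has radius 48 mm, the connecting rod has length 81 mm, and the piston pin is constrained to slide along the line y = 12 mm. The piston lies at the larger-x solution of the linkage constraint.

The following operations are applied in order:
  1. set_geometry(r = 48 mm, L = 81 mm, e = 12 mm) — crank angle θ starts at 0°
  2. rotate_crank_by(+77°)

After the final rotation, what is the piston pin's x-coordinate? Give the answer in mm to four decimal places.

83.9554

set_geometry: r = 48 mm, L = 81 mm, e = 12 mm; θ ← 0°
rotate_crank_by(+77°): θ ← 0° +77° = 77°
crank pin P = (r cos θ, r sin θ) = (10.797651, 46.769763)
h = r sin θ − e = 46.769763 − 12 = 34.769763
x = r cos θ + √(L² − h²) = 10.797651 + √(6561.0 − 1208.9364) = 10.797651 + 73.157799 = 83.955450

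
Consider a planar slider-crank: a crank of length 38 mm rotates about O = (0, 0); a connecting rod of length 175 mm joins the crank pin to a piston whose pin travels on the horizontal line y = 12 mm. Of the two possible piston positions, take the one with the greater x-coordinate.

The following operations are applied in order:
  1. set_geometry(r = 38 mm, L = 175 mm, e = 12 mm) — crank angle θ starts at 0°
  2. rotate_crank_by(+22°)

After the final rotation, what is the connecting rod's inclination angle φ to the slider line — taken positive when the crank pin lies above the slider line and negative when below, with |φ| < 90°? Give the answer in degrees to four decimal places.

set_geometry: r = 38 mm, L = 175 mm, e = 12 mm; θ ← 0°
rotate_crank_by(+22°): θ ← 0° +22° = 22°
crank pin P = (r cos θ, r sin θ) = (35.232986, 14.235051)
h = r sin θ − e = 14.235051 − 12 = 2.235051
sin φ = h / L = 2.235051 / 175 = 0.01277172
φ = arcsin(0.01277172) = 0.731785°

0.7318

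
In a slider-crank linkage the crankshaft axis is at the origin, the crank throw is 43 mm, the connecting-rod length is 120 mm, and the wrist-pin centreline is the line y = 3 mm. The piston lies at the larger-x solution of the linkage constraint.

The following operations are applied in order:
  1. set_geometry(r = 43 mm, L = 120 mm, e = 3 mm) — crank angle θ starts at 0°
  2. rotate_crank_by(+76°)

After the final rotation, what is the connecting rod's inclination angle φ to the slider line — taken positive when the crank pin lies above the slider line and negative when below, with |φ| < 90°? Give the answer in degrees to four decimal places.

set_geometry: r = 43 mm, L = 120 mm, e = 3 mm; θ ← 0°
rotate_crank_by(+76°): θ ← 0° +76° = 76°
crank pin P = (r cos θ, r sin θ) = (10.402642, 41.722716)
h = r sin θ − e = 41.722716 − 3 = 38.722716
sin φ = h / L = 38.722716 / 120 = 0.32268930
φ = arcsin(0.32268930) = 18.825641°

18.8256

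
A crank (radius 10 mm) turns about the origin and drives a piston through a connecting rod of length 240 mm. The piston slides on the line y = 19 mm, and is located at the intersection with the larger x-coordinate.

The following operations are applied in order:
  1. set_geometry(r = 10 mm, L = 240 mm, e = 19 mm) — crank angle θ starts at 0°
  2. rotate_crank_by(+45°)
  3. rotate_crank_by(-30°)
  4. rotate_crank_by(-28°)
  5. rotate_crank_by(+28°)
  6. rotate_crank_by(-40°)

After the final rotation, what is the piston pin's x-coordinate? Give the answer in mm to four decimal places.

247.9366

set_geometry: r = 10 mm, L = 240 mm, e = 19 mm; θ ← 0°
rotate_crank_by(+45°): θ ← 0° +45° = 45°
rotate_crank_by(-30°): θ ← 45° -30° = 15°
rotate_crank_by(-28°): θ ← 15° -28° = -13°
rotate_crank_by(+28°): θ ← -13° +28° = 15°
rotate_crank_by(-40°): θ ← 15° -40° = -25°
crank pin P = (r cos θ, r sin θ) = (9.063078, -4.226183)
h = r sin θ − e = -4.226183 − 19 = -23.226183
x = r cos θ + √(L² − h²) = 9.063078 + √(57600.0 − 539.4556) = 9.063078 + 238.873490 = 247.936568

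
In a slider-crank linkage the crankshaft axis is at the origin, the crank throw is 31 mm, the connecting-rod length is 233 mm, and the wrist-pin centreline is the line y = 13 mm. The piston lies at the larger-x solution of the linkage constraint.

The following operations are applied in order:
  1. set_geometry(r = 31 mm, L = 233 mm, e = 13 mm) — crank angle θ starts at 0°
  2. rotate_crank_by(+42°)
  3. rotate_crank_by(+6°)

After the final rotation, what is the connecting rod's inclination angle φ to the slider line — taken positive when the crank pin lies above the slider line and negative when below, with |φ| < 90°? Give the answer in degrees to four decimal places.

2.4690

set_geometry: r = 31 mm, L = 233 mm, e = 13 mm; θ ← 0°
rotate_crank_by(+42°): θ ← 0° +42° = 42°
rotate_crank_by(+6°): θ ← 42° +6° = 48°
crank pin P = (r cos θ, r sin θ) = (20.743049, 23.037490)
h = r sin θ − e = 23.037490 − 13 = 10.037490
sin φ = h / L = 10.037490 / 233 = 0.04307935
φ = arcsin(0.04307935) = 2.469029°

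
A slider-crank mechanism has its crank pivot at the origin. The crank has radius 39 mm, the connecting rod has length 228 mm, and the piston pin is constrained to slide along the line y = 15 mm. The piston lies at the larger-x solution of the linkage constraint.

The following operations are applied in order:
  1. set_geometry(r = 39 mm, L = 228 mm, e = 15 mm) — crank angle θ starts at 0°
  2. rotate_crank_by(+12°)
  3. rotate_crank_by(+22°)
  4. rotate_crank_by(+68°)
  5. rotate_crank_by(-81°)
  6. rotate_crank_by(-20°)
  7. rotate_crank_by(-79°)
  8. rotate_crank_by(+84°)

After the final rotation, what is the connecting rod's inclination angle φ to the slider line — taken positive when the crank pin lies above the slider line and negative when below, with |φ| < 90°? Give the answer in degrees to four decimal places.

-2.7461

set_geometry: r = 39 mm, L = 228 mm, e = 15 mm; θ ← 0°
rotate_crank_by(+12°): θ ← 0° +12° = 12°
rotate_crank_by(+22°): θ ← 12° +22° = 34°
rotate_crank_by(+68°): θ ← 34° +68° = 102°
rotate_crank_by(-81°): θ ← 102° -81° = 21°
rotate_crank_by(-20°): θ ← 21° -20° = 1°
rotate_crank_by(-79°): θ ← 1° -79° = -78°
rotate_crank_by(+84°): θ ← -78° +84° = 6°
crank pin P = (r cos θ, r sin θ) = (38.786354, 4.076610)
h = r sin θ − e = 4.076610 − 15 = -10.923390
sin φ = h / L = -10.923390 / 228 = -0.04790960
φ = arcsin(-0.04790960) = -2.746069°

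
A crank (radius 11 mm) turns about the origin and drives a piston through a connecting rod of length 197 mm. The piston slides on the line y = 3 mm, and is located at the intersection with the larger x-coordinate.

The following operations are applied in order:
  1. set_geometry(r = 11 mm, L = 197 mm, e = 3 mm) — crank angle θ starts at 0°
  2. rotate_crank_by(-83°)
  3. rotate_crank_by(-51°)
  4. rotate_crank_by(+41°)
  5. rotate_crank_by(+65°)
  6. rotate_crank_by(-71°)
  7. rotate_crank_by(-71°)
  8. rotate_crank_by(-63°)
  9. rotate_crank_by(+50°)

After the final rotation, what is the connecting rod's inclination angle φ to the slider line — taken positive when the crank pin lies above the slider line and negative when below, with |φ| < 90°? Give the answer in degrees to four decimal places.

-0.7051

set_geometry: r = 11 mm, L = 197 mm, e = 3 mm; θ ← 0°
rotate_crank_by(-83°): θ ← 0° -83° = -83°
rotate_crank_by(-51°): θ ← -83° -51° = -134°
rotate_crank_by(+41°): θ ← -134° +41° = -93°
rotate_crank_by(+65°): θ ← -93° +65° = -28°
rotate_crank_by(-71°): θ ← -28° -71° = -99°
rotate_crank_by(-71°): θ ← -99° -71° = -170°
rotate_crank_by(-63°): θ ← -170° -63° = -233°
rotate_crank_by(+50°): θ ← -233° +50° = -183°
crank pin P = (r cos θ, r sin θ) = (-10.984925, 0.575696)
h = r sin θ − e = 0.575696 − 3 = -2.424304
sin φ = h / L = -2.424304 / 197 = -0.01230611
φ = arcsin(-0.01230611) = -0.705106°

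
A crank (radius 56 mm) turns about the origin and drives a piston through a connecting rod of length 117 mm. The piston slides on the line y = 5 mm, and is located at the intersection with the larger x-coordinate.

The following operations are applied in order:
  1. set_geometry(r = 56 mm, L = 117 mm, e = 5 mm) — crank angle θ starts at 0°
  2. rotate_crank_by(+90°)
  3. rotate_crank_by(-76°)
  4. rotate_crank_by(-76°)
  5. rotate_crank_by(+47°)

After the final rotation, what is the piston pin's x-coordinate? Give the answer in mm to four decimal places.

169.4564

set_geometry: r = 56 mm, L = 117 mm, e = 5 mm; θ ← 0°
rotate_crank_by(+90°): θ ← 0° +90° = 90°
rotate_crank_by(-76°): θ ← 90° -76° = 14°
rotate_crank_by(-76°): θ ← 14° -76° = -62°
rotate_crank_by(+47°): θ ← -62° +47° = -15°
crank pin P = (r cos θ, r sin θ) = (54.091846, -14.493867)
h = r sin θ − e = -14.493867 − 5 = -19.493867
x = r cos θ + √(L² − h²) = 54.091846 + √(13689.0 − 380.0108) = 54.091846 + 115.364592 = 169.456439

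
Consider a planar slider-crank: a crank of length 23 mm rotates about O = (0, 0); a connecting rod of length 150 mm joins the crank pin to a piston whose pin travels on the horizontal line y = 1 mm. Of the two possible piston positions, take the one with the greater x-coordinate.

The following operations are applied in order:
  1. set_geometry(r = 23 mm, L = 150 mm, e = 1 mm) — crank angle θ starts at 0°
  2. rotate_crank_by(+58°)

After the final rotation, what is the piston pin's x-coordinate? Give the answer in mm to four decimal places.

161.0423

set_geometry: r = 23 mm, L = 150 mm, e = 1 mm; θ ← 0°
rotate_crank_by(+58°): θ ← 0° +58° = 58°
crank pin P = (r cos θ, r sin θ) = (12.188143, 19.505106)
h = r sin θ − e = 19.505106 − 1 = 18.505106
x = r cos θ + √(L² − h²) = 12.188143 + √(22500.0 − 342.4390) = 12.188143 + 148.854160 = 161.042303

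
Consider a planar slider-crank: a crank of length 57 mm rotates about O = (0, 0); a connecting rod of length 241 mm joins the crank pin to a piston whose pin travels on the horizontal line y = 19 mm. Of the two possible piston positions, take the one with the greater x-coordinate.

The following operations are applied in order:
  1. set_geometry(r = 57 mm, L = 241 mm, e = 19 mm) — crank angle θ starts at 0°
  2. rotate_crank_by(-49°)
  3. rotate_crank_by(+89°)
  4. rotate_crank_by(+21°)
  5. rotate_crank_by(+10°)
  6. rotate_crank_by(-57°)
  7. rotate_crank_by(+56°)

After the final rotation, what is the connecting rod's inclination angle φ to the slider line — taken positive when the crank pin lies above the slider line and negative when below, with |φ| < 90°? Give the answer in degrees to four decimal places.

8.2454

set_geometry: r = 57 mm, L = 241 mm, e = 19 mm; θ ← 0°
rotate_crank_by(-49°): θ ← 0° -49° = -49°
rotate_crank_by(+89°): θ ← -49° +89° = 40°
rotate_crank_by(+21°): θ ← 40° +21° = 61°
rotate_crank_by(+10°): θ ← 61° +10° = 71°
rotate_crank_by(-57°): θ ← 71° -57° = 14°
rotate_crank_by(+56°): θ ← 14° +56° = 70°
crank pin P = (r cos θ, r sin θ) = (19.495148, 53.562479)
h = r sin θ − e = 53.562479 − 19 = 34.562479
sin φ = h / L = 34.562479 / 241 = 0.14341278
φ = arcsin(0.14341278) = 8.245377°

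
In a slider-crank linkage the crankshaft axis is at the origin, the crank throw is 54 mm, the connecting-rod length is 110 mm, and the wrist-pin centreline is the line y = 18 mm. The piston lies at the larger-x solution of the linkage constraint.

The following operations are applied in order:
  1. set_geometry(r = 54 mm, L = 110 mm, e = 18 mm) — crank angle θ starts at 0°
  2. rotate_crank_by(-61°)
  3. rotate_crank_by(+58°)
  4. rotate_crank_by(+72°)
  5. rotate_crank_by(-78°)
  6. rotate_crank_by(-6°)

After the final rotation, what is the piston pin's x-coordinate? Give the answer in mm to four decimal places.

set_geometry: r = 54 mm, L = 110 mm, e = 18 mm; θ ← 0°
rotate_crank_by(-61°): θ ← 0° -61° = -61°
rotate_crank_by(+58°): θ ← -61° +58° = -3°
rotate_crank_by(+72°): θ ← -3° +72° = 69°
rotate_crank_by(-78°): θ ← 69° -78° = -9°
rotate_crank_by(-6°): θ ← -9° -6° = -15°
crank pin P = (r cos θ, r sin θ) = (52.159995, -13.976228)
h = r sin θ − e = -13.976228 − 18 = -31.976228
x = r cos θ + √(L² − h²) = 52.159995 + √(12100.0 − 1022.4792) = 52.159995 + 105.249802 = 157.409797

157.4098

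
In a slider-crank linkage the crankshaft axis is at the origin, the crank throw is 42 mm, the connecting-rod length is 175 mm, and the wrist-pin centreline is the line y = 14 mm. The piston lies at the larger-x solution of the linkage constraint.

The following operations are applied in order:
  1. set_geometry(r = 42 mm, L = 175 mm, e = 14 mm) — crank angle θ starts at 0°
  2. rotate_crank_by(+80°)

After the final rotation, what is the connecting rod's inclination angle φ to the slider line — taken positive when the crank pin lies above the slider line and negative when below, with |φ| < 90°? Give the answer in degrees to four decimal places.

8.9953

set_geometry: r = 42 mm, L = 175 mm, e = 14 mm; θ ← 0°
rotate_crank_by(+80°): θ ← 0° +80° = 80°
crank pin P = (r cos θ, r sin θ) = (7.293223, 41.361926)
h = r sin θ − e = 41.361926 − 14 = 27.361926
sin φ = h / L = 27.361926 / 175 = 0.15635386
φ = arcsin(0.15635386) = 8.995324°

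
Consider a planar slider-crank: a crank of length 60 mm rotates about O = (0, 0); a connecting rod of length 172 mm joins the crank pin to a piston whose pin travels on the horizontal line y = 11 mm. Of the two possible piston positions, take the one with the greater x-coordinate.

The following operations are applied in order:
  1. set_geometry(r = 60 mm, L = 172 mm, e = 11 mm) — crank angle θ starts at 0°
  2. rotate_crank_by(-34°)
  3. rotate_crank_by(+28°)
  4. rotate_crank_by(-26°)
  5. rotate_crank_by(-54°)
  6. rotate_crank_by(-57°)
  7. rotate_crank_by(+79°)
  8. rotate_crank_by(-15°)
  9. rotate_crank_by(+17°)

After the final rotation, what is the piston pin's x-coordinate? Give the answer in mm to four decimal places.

187.8272

set_geometry: r = 60 mm, L = 172 mm, e = 11 mm; θ ← 0°
rotate_crank_by(-34°): θ ← 0° -34° = -34°
rotate_crank_by(+28°): θ ← -34° +28° = -6°
rotate_crank_by(-26°): θ ← -6° -26° = -32°
rotate_crank_by(-54°): θ ← -32° -54° = -86°
rotate_crank_by(-57°): θ ← -86° -57° = -143°
rotate_crank_by(+79°): θ ← -143° +79° = -64°
rotate_crank_by(-15°): θ ← -64° -15° = -79°
rotate_crank_by(+17°): θ ← -79° +17° = -62°
crank pin P = (r cos θ, r sin θ) = (28.168294, -52.976856)
h = r sin θ − e = -52.976856 − 11 = -63.976856
x = r cos θ + √(L² − h²) = 28.168294 + √(29584.0 − 4093.0380) = 28.168294 + 159.658892 = 187.827186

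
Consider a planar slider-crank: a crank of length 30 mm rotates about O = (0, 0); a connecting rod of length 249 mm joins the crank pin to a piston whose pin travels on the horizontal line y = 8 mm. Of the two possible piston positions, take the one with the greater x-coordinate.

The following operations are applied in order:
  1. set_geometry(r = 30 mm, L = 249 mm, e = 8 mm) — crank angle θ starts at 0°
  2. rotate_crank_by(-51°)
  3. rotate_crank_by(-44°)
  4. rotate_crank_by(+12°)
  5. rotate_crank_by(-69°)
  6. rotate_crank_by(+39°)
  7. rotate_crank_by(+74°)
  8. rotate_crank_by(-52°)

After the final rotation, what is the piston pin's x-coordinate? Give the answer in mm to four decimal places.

set_geometry: r = 30 mm, L = 249 mm, e = 8 mm; θ ← 0°
rotate_crank_by(-51°): θ ← 0° -51° = -51°
rotate_crank_by(-44°): θ ← -51° -44° = -95°
rotate_crank_by(+12°): θ ← -95° +12° = -83°
rotate_crank_by(-69°): θ ← -83° -69° = -152°
rotate_crank_by(+39°): θ ← -152° +39° = -113°
rotate_crank_by(+74°): θ ← -113° +74° = -39°
rotate_crank_by(-52°): θ ← -39° -52° = -91°
crank pin P = (r cos θ, r sin θ) = (-0.523572, -29.995431)
h = r sin θ − e = -29.995431 − 8 = -37.995431
x = r cos θ + √(L² − h²) = -0.523572 + √(62001.0 − 1443.6528) = -0.523572 + 246.084025 = 245.560453

245.5605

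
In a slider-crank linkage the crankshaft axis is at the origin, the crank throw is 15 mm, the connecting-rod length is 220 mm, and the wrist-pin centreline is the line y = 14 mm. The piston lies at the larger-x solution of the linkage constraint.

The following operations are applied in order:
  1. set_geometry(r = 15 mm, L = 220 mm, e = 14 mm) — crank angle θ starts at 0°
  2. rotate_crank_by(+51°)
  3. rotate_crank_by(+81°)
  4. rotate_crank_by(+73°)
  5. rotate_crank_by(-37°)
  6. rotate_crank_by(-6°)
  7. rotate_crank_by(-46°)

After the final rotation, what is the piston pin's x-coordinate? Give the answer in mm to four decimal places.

set_geometry: r = 15 mm, L = 220 mm, e = 14 mm; θ ← 0°
rotate_crank_by(+51°): θ ← 0° +51° = 51°
rotate_crank_by(+81°): θ ← 51° +81° = 132°
rotate_crank_by(+73°): θ ← 132° +73° = 205°
rotate_crank_by(-37°): θ ← 205° -37° = 168°
rotate_crank_by(-6°): θ ← 168° -6° = 162°
rotate_crank_by(-46°): θ ← 162° -46° = 116°
crank pin P = (r cos θ, r sin θ) = (-6.575567, 13.481911)
h = r sin θ − e = 13.481911 − 14 = -0.518089
x = r cos θ + √(L² − h²) = -6.575567 + √(48400.0 − 0.2684) = -6.575567 + 219.999390 = 213.423823

213.4238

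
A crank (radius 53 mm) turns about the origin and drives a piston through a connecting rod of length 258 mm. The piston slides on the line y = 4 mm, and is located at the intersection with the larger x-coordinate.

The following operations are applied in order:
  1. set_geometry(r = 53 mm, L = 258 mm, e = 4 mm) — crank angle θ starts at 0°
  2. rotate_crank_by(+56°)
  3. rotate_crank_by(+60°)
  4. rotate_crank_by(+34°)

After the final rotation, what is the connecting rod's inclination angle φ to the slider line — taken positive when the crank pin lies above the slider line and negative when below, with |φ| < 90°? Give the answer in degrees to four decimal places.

set_geometry: r = 53 mm, L = 258 mm, e = 4 mm; θ ← 0°
rotate_crank_by(+56°): θ ← 0° +56° = 56°
rotate_crank_by(+60°): θ ← 56° +60° = 116°
rotate_crank_by(+34°): θ ← 116° +34° = 150°
crank pin P = (r cos θ, r sin θ) = (-45.899346, 26.500000)
h = r sin θ − e = 26.500000 − 4 = 22.500000
sin φ = h / L = 22.500000 / 258 = 0.08720930
φ = arcsin(0.08720930) = 5.003080°

5.0031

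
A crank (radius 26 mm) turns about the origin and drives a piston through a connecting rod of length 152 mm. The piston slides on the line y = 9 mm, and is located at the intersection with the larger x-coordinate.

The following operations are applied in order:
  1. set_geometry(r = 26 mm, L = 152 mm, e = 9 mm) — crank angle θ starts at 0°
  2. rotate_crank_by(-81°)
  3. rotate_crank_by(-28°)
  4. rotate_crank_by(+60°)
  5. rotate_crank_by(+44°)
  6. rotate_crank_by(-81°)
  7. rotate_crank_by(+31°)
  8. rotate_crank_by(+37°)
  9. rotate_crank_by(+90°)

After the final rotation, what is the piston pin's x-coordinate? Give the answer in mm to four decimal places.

set_geometry: r = 26 mm, L = 152 mm, e = 9 mm; θ ← 0°
rotate_crank_by(-81°): θ ← 0° -81° = -81°
rotate_crank_by(-28°): θ ← -81° -28° = -109°
rotate_crank_by(+60°): θ ← -109° +60° = -49°
rotate_crank_by(+44°): θ ← -49° +44° = -5°
rotate_crank_by(-81°): θ ← -5° -81° = -86°
rotate_crank_by(+31°): θ ← -86° +31° = -55°
rotate_crank_by(+37°): θ ← -55° +37° = -18°
rotate_crank_by(+90°): θ ← -18° +90° = 72°
crank pin P = (r cos θ, r sin θ) = (8.034442, 24.727469)
h = r sin θ − e = 24.727469 − 9 = 15.727469
x = r cos θ + √(L² − h²) = 8.034442 + √(23104.0 − 247.3533) = 8.034442 + 151.184148 = 159.218590

159.2186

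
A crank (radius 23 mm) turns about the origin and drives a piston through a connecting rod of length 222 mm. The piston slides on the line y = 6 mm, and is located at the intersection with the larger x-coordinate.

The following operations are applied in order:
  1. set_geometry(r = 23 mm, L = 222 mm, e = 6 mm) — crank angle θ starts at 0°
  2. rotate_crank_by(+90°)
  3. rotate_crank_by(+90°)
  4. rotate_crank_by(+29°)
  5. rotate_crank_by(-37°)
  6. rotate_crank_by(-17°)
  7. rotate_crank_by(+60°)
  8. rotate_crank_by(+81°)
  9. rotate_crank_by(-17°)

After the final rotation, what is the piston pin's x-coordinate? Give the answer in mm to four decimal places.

223.7328

set_geometry: r = 23 mm, L = 222 mm, e = 6 mm; θ ← 0°
rotate_crank_by(+90°): θ ← 0° +90° = 90°
rotate_crank_by(+90°): θ ← 90° +90° = 180°
rotate_crank_by(+29°): θ ← 180° +29° = 209°
rotate_crank_by(-37°): θ ← 209° -37° = 172°
rotate_crank_by(-17°): θ ← 172° -17° = 155°
rotate_crank_by(+60°): θ ← 155° +60° = 215°
rotate_crank_by(+81°): θ ← 215° +81° = 296°
rotate_crank_by(-17°): θ ← 296° -17° = 279°
crank pin P = (r cos θ, r sin θ) = (3.597993, -22.716832)
h = r sin θ − e = -22.716832 − 6 = -28.716832
x = r cos θ + √(L² − h²) = 3.597993 + √(49284.0 − 824.6564) = 3.597993 + 220.134830 = 223.732823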